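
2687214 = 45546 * 59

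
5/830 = 1/166=0.01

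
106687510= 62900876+43786634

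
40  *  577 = 23080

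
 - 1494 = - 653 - 841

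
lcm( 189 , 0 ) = 0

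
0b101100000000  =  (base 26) 448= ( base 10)2816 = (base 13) 1388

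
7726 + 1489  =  9215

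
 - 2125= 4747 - 6872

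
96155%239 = 77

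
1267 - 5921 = -4654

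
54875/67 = 819 + 2/67 = 819.03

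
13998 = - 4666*( - 3)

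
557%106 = 27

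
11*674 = 7414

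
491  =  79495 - 79004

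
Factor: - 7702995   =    -  3^1*5^1*513533^1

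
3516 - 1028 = 2488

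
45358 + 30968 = 76326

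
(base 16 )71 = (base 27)45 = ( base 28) 41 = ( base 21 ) 58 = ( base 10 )113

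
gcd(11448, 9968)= 8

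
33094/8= 4136 + 3/4=4136.75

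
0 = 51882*0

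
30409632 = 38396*792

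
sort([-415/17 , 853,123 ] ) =[-415/17, 123, 853] 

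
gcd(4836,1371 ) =3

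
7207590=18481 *390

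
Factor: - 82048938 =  - 2^1*3^1*13674823^1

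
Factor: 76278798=2^1*3^2*1097^1*3863^1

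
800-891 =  - 91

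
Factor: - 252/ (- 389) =2^2*3^2*7^1 *389^( - 1) 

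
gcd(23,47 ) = 1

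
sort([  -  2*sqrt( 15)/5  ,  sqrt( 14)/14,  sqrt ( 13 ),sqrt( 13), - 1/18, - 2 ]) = [ - 2,-2*sqrt(15)/5, - 1/18, sqrt(14 )/14, sqrt( 13 ), sqrt( 13)]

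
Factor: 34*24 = 816 =2^4*3^1 * 17^1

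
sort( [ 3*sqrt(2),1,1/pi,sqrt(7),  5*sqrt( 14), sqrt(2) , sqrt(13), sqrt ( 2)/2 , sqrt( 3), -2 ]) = [ - 2, 1/pi,sqrt( 2)/2,1, sqrt(2 ),sqrt(3), sqrt(7), sqrt(13),3*sqrt(2),5*sqrt(14 ) ] 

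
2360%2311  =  49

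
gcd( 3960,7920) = 3960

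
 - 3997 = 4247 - 8244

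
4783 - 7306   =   - 2523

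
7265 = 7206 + 59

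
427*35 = 14945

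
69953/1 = 69953 = 69953.00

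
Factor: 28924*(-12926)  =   - 2^3*7^1*23^1 * 281^1 * 1033^1= -373871624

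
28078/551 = 50+528/551 = 50.96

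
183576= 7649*24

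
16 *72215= 1155440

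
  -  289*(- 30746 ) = 8885594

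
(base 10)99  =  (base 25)3O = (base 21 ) 4F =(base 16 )63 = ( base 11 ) 90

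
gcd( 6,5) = 1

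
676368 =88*7686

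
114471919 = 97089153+17382766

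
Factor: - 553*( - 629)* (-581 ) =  - 7^2*17^1*37^1*79^1 * 83^1 = -  202093297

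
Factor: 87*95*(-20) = -2^2 * 3^1*5^2*19^1 * 29^1 = -165300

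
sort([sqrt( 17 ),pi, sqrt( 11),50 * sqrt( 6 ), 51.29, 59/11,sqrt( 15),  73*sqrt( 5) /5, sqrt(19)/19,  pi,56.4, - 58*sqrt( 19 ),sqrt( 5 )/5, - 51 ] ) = [ - 58*sqrt( 19), - 51,sqrt(19 ) /19,sqrt( 5) /5, pi,  pi, sqrt( 11 ), sqrt( 15 ), sqrt(17 ) , 59/11,73*sqrt( 5 ) /5,51.29, 56.4, 50*sqrt(6) ] 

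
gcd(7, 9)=1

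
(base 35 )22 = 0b1001000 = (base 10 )72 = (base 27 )2i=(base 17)44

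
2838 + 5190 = 8028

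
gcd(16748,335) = 1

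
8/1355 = 8/1355 = 0.01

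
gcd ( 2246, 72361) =1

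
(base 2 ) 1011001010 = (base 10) 714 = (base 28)pe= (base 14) 390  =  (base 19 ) 1ib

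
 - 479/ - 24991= 479/24991  =  0.02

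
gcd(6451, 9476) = 1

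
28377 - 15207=13170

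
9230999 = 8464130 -  -  766869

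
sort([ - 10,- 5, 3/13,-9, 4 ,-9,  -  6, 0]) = [ - 10, - 9,  -  9,-6,-5,  0,3/13, 4 ] 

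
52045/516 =100 + 445/516 = 100.86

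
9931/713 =9931/713 = 13.93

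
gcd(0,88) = 88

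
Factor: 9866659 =11^1*179^1*5011^1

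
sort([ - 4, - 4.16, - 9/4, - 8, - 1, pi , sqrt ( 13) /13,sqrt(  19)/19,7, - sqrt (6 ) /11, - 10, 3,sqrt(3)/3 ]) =[ - 10, - 8,  -  4.16,-4, - 9/4, - 1, -sqrt ( 6 )/11,sqrt(19)/19, sqrt( 13)/13, sqrt(3 )/3,3, pi, 7]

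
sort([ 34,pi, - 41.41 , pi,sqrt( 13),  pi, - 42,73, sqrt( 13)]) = [ - 42, - 41.41,pi,  pi,pi, sqrt (13 ), sqrt(13 ),34 , 73] 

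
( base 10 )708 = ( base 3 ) 222020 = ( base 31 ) mq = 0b1011000100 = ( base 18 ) 236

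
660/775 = 132/155 = 0.85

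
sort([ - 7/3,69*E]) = [ -7/3, 69*E]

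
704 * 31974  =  22509696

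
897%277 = 66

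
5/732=5/732 = 0.01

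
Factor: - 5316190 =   -  2^1 * 5^1*11^1 *31^1*1559^1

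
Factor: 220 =2^2*5^1*11^1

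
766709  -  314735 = 451974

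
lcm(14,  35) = 70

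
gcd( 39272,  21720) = 8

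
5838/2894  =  2 + 25/1447 = 2.02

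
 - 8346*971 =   -  8103966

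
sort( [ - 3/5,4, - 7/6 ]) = [ - 7/6, - 3/5, 4] 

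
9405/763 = 12 + 249/763  =  12.33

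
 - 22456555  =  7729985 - 30186540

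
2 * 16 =32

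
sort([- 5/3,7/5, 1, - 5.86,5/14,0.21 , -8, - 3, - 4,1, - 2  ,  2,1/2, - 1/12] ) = [ - 8, - 5.86, - 4,- 3, - 2, - 5/3, - 1/12,  0.21,5/14, 1/2,1,1,7/5, 2] 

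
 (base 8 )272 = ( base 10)186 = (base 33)5l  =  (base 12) 136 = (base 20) 96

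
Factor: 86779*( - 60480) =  - 5248393920 = - 2^6*3^3 * 5^1*7^4*11^1*23^1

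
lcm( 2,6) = 6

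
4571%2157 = 257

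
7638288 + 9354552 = 16992840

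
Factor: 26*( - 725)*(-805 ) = 2^1*5^3*7^1*13^1*23^1 * 29^1 = 15174250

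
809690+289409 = 1099099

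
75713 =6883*11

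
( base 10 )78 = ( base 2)1001110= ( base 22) 3c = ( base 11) 71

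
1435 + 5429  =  6864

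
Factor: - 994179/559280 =  -  2^( - 4) * 3^1*5^(-1)*283^1 *1171^1 * 6991^(  -  1) 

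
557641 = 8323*67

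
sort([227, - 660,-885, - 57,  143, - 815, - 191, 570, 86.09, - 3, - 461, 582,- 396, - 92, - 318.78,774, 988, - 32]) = [ - 885,-815, - 660,-461 , - 396, - 318.78,  -  191, - 92, - 57, - 32,-3, 86.09,143,227, 570 , 582, 774, 988 ]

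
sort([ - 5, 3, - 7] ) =[ - 7,-5,3] 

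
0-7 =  - 7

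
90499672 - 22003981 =68495691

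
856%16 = 8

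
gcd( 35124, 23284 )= 4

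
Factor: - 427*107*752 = - 2^4*7^1*47^1*61^1*107^1 =-34358128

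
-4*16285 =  - 65140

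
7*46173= 323211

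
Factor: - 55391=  -7^1*41^1 * 193^1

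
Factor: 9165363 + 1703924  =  11^1*13^1 * 29^1*2621^1 = 10869287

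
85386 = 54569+30817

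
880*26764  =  23552320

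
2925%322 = 27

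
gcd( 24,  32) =8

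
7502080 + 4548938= 12051018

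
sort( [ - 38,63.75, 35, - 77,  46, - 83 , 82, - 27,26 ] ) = [ - 83, - 77, - 38, - 27  ,  26 , 35,46,63.75,82]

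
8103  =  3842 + 4261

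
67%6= 1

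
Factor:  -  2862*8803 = -2^1*3^3*53^1*8803^1 = - 25194186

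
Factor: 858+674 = 2^2*383^1 = 1532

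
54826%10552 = 2066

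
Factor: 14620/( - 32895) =-4/9 =- 2^2*  3^( - 2)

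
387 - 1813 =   -  1426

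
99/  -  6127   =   - 9/557=- 0.02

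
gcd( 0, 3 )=3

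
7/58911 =7/58911 = 0.00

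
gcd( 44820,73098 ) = 18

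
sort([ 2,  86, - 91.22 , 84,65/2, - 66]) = [ - 91.22, - 66,2, 65/2,  84,86]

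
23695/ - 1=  - 23695/1 = - 23695.00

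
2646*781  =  2066526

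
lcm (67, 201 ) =201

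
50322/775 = 50322/775 =64.93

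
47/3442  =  47/3442  =  0.01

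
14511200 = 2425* 5984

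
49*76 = 3724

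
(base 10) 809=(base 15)38e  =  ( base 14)41b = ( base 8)1451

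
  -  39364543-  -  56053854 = 16689311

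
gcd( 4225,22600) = 25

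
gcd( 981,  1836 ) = 9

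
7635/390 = 19+ 15/26 = 19.58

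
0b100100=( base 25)1b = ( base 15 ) 26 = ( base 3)1100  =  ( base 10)36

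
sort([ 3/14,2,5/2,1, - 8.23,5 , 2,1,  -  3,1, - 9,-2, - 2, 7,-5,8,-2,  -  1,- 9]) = [  -  9, - 9,- 8.23,  -  5, - 3, - 2, - 2,-2,  -  1,3/14,1,  1, 1,2, 2,5/2, 5, 7,8]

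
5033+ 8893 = 13926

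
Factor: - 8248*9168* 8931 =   -  2^7*3^2*13^1*191^1*229^1*1031^1 = - 675341357184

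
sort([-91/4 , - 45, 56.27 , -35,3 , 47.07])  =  [ - 45, - 35, - 91/4,3,47.07,56.27] 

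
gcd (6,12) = 6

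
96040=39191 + 56849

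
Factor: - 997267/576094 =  - 2^(- 1 )*71^( - 1)*4057^( - 1 ) * 997267^1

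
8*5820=46560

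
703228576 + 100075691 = 803304267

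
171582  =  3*57194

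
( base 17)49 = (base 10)77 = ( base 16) 4D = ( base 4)1031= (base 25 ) 32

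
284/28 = 71/7 = 10.14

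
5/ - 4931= - 1+4926/4931 = - 0.00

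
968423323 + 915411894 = 1883835217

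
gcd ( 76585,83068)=1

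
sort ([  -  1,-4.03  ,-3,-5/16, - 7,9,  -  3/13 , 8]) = [-7,-4.03, - 3,- 1, - 5/16, -3/13,  8,  9] 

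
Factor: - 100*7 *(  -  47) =2^2*5^2*7^1*47^1 = 32900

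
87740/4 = 21935 =21935.00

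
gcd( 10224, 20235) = 213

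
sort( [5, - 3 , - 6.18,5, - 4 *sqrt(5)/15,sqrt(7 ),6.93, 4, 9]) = [ - 6.18, - 3, - 4*sqrt(5)/15, sqrt( 7),4, 5, 5, 6.93,9]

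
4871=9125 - 4254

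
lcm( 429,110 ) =4290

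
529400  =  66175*8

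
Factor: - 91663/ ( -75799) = 11^1*13^1*229^( - 1)*331^ ( - 1 )*641^1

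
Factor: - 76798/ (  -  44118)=47/27 = 3^( - 3)*47^1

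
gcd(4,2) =2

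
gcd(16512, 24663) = 3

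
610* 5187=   3164070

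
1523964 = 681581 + 842383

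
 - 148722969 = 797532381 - 946255350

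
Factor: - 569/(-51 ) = 3^( - 1 )*17^( - 1 )*569^1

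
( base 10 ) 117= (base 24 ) 4L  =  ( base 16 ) 75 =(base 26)4d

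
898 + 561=1459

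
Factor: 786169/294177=3^( - 1) * 13^ ( - 1) *19^ ( - 1)*43^1*47^1*389^1* 397^( -1)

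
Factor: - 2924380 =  - 2^2*5^1*73^1 * 2003^1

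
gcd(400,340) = 20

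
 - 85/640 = - 1 + 111/128 =- 0.13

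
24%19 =5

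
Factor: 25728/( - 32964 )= - 2^5*41^( - 1) = - 32/41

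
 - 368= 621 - 989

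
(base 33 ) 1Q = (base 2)111011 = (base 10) 59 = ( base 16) 3B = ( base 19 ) 32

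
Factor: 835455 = 3^1 * 5^1 * 55697^1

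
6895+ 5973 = 12868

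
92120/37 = 92120/37 = 2489.73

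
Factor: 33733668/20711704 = 2^(-1)*3^1*13^( - 1 ) * 829^1 * 3391^1* 199151^( - 1) =8433417/5177926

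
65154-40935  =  24219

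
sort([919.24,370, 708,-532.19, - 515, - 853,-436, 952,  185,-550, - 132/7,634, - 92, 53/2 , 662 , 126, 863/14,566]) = [-853 ,  -  550, - 532.19,-515,-436 ,  -  92, - 132/7, 53/2,863/14, 126,185,370, 566, 634, 662, 708, 919.24, 952]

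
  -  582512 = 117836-700348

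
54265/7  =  7752  +  1/7 = 7752.14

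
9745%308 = 197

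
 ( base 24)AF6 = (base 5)144001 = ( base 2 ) 1011111101110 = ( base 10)6126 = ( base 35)501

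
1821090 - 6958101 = -5137011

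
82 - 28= 54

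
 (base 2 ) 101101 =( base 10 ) 45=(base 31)1E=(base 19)27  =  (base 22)21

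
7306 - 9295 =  - 1989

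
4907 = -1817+6724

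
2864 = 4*716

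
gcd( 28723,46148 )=1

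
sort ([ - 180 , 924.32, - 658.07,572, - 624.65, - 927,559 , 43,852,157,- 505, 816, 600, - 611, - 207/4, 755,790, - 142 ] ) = [ - 927, - 658.07, - 624.65, - 611, - 505, - 180 , - 142, - 207/4, 43, 157,559,572 , 600 , 755 , 790, 816,852,  924.32]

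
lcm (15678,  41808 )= 125424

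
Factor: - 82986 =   -  2^1*3^1*13831^1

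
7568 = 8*946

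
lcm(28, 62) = 868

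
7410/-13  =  -570/1 = - 570.00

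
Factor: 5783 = 5783^1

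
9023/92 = 98 + 7/92= 98.08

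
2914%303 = 187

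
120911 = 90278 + 30633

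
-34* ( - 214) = 7276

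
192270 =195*986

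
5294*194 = 1027036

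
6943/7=991 + 6/7 =991.86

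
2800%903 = 91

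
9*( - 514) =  - 4626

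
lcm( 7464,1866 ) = 7464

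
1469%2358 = 1469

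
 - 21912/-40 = 547 + 4/5 = 547.80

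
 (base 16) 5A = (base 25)3f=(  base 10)90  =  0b1011010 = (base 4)1122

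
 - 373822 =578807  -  952629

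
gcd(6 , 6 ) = 6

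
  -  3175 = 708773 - 711948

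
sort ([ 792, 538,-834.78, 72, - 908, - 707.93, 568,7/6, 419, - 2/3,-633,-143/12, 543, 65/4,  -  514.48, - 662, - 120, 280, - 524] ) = [ - 908, - 834.78, - 707.93, - 662, - 633, - 524, - 514.48, - 120,  -  143/12, - 2/3, 7/6,65/4,  72, 280, 419, 538, 543, 568,792] 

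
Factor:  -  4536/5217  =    -  1512/1739 = -2^3*3^3*7^1*37^( - 1 )*47^(  -  1 )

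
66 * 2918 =192588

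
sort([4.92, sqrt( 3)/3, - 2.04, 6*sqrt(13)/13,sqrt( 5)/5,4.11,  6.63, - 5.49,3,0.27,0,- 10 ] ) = [ - 10, - 5.49, - 2.04,0,0.27,sqrt (5)/5,sqrt( 3)/3, 6*sqrt( 13 )/13, 3, 4.11 , 4.92,  6.63 ]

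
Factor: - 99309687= - 3^1*1693^1* 19553^1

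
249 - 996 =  - 747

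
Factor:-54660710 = - 2^1 * 5^1*13^1*420467^1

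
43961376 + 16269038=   60230414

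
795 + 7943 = 8738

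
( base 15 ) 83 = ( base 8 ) 173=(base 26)4j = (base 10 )123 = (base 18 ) 6f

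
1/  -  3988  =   - 1+3987/3988= - 0.00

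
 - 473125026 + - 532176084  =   - 1005301110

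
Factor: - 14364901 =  - 719^1*19979^1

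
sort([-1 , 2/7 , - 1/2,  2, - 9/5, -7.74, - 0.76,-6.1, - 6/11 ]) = [-7.74, - 6.1,-9/5, - 1,-0.76,  -  6/11, -1/2,2/7, 2]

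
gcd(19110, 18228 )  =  294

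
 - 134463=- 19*7077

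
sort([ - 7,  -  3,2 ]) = [ - 7, - 3, 2 ]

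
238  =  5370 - 5132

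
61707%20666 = 20375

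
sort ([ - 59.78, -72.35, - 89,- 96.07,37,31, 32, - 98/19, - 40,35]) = [ - 96.07, - 89,-72.35, - 59.78,  -  40 , - 98/19 , 31,32 , 35,37 ] 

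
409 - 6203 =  - 5794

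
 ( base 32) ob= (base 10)779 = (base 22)1D9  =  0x30b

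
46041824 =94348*488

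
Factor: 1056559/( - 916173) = -3^(-2)*7^1*149^1*1013^1*101797^( - 1)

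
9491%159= 110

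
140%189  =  140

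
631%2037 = 631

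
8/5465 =8/5465 =0.00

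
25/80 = 5/16= 0.31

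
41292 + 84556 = 125848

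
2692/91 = 29  +  53/91 = 29.58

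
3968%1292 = 92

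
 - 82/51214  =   - 1 + 25566/25607 = - 0.00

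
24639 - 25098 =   -  459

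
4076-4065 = 11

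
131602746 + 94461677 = 226064423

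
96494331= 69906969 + 26587362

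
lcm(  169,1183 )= 1183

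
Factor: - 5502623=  - 7^1*193^1*4073^1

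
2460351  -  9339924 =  - 6879573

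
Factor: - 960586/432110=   -  5^( - 1) * 7^( - 1)*  11^1*47^1 * 929^1 * 6173^( - 1)=-480293/216055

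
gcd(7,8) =1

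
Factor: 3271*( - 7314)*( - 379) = 2^1*3^1*23^1*53^1 *379^1*3271^1 = 9067231626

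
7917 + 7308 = 15225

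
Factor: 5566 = 2^1*11^2 * 23^1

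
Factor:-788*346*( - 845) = 230387560  =  2^3*5^1*13^2*173^1*197^1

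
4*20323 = 81292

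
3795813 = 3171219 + 624594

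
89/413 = 89/413 = 0.22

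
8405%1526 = 775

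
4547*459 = 2087073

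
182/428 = 91/214= 0.43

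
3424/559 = 6 + 70/559 = 6.13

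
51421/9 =51421/9= 5713.44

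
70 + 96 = 166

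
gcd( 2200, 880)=440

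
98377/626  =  98377/626= 157.15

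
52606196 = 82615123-30008927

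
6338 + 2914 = 9252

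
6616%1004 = 592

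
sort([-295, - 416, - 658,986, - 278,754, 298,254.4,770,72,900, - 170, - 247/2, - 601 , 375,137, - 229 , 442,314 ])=[ - 658, -601,  -  416, - 295, - 278, - 229, - 170, - 247/2, 72,137,254.4,298, 314,375,442,754,  770, 900,986]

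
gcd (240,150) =30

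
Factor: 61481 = 7^1*8783^1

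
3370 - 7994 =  - 4624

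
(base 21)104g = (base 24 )g61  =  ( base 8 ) 22221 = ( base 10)9361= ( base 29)B3N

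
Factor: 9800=2^3*5^2 * 7^2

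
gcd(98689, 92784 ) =1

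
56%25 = 6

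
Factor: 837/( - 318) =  - 279/106 = -  2^(  -  1)*3^2*31^1*53^( - 1 ) 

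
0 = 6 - 6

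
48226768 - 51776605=-3549837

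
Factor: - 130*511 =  - 2^1*5^1 * 7^1*13^1*73^1 = - 66430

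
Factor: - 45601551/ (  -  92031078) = 15200517/30677026 = 2^( - 1 )*3^1 * 97^( - 1 )*158129^( - 1 ) * 5066839^1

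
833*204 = 169932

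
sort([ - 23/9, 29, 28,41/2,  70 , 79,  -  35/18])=[-23/9, - 35/18 , 41/2,28,29,70 , 79]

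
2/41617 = 2/41617 = 0.00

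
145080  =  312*465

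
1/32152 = 1/32152= 0.00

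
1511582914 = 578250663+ 933332251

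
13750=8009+5741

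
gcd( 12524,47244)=124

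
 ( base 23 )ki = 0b111011110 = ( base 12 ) 33a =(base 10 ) 478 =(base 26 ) IA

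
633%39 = 9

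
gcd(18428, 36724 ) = 4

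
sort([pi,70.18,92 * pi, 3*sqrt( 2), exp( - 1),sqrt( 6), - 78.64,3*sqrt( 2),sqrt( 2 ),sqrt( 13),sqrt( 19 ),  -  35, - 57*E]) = [  -  57 * E,- 78.64, - 35,exp(  -  1 ),  sqrt( 2),sqrt( 6 ),pi,sqrt(13),3 *sqrt(2 ),3*sqrt( 2 ), sqrt ( 19),70.18, 92*pi] 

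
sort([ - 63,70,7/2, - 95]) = [-95, - 63, 7/2, 70]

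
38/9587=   38/9587= 0.00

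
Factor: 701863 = 701863^1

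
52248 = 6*8708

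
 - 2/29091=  - 2/29091  =  - 0.00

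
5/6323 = 5/6323 = 0.00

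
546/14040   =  7/180 = 0.04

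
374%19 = 13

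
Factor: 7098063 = 3^1*7^1*227^1*1489^1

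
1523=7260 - 5737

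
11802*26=306852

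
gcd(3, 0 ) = 3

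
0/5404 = 0  =  0.00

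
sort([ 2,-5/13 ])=[ - 5/13, 2]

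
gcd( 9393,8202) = 3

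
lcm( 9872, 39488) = 39488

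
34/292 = 17/146= 0.12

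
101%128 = 101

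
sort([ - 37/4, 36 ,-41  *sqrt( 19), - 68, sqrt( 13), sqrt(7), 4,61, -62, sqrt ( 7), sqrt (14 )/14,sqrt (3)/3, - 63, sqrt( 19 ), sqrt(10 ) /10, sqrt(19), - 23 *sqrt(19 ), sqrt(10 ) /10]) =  [ - 41 *sqrt( 19 ),  -  23*sqrt (19 ), - 68 ,  -  63, - 62, - 37/4, sqrt (14 )/14,  sqrt (10)/10, sqrt ( 10 )/10, sqrt (3)/3, sqrt( 7), sqrt(7 ), sqrt( 13 ), 4,sqrt(19), sqrt( 19), 36, 61]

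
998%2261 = 998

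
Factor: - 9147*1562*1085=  - 2^1*3^1*5^1*7^1*11^1*31^1 * 71^1*3049^1=- 15502061190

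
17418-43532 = - 26114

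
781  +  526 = 1307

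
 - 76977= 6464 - 83441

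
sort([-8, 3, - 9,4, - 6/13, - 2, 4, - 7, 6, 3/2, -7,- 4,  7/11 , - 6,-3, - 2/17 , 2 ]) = [-9,- 8,-7,-7,-6,- 4,- 3, - 2 ,-6/13,-2/17, 7/11,3/2 , 2, 3,4, 4,6]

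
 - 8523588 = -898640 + - 7624948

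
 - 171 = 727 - 898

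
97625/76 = 1284+41/76 = 1284.54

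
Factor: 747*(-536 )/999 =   -  2^3*3^( - 1 )*  37^ ( - 1 ) * 67^1*83^1 = - 44488/111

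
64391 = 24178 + 40213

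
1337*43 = 57491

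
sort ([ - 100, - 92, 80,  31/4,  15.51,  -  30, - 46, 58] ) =[- 100, - 92, - 46, - 30,31/4, 15.51 , 58,80 ] 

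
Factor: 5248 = 2^7*41^1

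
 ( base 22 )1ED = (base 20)205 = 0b1100100101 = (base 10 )805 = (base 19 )247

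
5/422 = 5/422=0.01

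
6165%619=594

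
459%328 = 131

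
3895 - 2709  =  1186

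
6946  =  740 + 6206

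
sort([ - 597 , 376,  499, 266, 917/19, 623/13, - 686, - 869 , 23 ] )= [- 869,- 686, - 597, 23, 623/13,917/19,  266,  376, 499 ]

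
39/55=39/55 = 0.71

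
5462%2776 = 2686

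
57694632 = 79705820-22011188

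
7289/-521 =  - 7289/521 = - 13.99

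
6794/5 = 1358  +  4/5  =  1358.80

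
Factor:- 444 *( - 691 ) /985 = 2^2*3^1*5^( - 1)*37^1*197^( - 1 )* 691^1 = 306804/985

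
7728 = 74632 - 66904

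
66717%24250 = 18217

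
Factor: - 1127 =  - 7^2 * 23^1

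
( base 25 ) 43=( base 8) 147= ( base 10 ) 103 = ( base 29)3g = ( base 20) 53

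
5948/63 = 5948/63 = 94.41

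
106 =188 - 82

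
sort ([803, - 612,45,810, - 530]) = [-612,- 530,  45,803,  810 ]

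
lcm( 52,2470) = 4940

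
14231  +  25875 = 40106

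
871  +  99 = 970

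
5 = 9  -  4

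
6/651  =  2/217 = 0.01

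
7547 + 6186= 13733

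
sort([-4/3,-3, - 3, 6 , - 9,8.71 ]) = [ - 9, - 3, - 3, - 4/3, 6 , 8.71] 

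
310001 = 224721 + 85280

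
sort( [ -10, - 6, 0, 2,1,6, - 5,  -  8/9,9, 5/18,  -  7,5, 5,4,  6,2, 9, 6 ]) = [-10,-7, -6,  -  5,-8/9,  0,5/18,1,2,2,  4, 5,5, 6,6,6,9,  9 ] 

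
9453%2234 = 517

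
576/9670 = 288/4835=0.06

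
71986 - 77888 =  - 5902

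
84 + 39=123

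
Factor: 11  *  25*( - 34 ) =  - 9350 = - 2^1*5^2*11^1*17^1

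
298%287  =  11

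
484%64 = 36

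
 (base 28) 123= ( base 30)s3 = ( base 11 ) 6A7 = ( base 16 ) 34B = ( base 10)843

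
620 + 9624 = 10244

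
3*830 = 2490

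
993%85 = 58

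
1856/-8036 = - 464/2009=- 0.23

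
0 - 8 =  - 8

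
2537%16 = 9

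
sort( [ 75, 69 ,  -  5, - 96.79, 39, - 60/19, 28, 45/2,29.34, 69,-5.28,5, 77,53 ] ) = [ - 96.79,-5.28, - 5, - 60/19, 5,  45/2, 28,29.34, 39, 53, 69, 69, 75, 77]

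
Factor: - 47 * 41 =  - 1927 =- 41^1*47^1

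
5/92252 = 5/92252 = 0.00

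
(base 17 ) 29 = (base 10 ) 43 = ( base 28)1f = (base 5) 133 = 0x2B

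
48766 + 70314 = 119080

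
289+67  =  356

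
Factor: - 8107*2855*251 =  - 5809516735 =- 5^1*11^2*67^1*251^1*571^1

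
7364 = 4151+3213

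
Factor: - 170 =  - 2^1*5^1*17^1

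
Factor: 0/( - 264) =0^1 = 0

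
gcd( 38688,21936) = 48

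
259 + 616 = 875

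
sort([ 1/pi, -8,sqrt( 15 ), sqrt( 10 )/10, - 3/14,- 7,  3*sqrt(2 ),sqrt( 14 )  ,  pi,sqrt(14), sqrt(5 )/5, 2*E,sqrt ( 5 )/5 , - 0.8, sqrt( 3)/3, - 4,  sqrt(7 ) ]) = [-8,-7, - 4,-0.8,-3/14,  sqrt( 10 ) /10,  1/pi, sqrt( 5)/5,sqrt(5 ) /5,sqrt ( 3 ) /3,  sqrt( 7),pi,sqrt(14), sqrt( 14 ),  sqrt( 15 ), 3*sqrt( 2 ),2*E ]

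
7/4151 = 1/593 = 0.00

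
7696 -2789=4907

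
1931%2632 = 1931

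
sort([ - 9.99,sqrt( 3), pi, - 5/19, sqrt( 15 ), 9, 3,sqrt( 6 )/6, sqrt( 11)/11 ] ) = [ - 9.99, - 5/19, sqrt( 11)/11,sqrt( 6 )/6,sqrt( 3), 3, pi,sqrt( 15),9 ] 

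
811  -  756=55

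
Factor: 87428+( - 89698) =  - 2^1*5^1*227^1 = - 2270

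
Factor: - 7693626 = - 2^1*3^1*487^1*2633^1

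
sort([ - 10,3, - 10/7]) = [ - 10, - 10/7,3 ] 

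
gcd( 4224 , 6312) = 24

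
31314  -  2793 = 28521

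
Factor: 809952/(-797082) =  - 944/929 = -  2^4*59^1*929^( - 1 ) 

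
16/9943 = 16/9943 = 0.00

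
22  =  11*2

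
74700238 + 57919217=132619455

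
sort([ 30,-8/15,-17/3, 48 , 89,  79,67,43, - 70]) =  [  -  70,  -  17/3,-8/15, 30, 43, 48, 67, 79,89 ] 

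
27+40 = 67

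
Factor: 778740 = 2^2*3^1*5^1 * 12979^1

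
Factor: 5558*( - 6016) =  - 33436928 = - 2^8 * 7^1*47^1 * 397^1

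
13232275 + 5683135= 18915410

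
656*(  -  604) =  - 396224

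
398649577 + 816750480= 1215400057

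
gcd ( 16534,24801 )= 8267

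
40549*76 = 3081724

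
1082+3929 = 5011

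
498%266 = 232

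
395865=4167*95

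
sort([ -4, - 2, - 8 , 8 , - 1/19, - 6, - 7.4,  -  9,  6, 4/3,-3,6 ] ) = [- 9,-8, - 7.4, - 6,-4, - 3,-2, - 1/19, 4/3, 6 , 6 , 8] 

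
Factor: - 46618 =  - 2^1 * 11^1*13^1*163^1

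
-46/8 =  - 6 + 1/4 = - 5.75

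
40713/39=1043 + 12/13 = 1043.92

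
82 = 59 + 23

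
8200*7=57400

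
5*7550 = 37750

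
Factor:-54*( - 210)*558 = 6327720 = 2^3*3^6*5^1*7^1* 31^1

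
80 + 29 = 109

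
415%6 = 1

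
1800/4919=1800/4919 = 0.37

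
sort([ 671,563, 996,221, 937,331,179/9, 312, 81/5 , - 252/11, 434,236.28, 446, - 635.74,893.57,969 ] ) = [ - 635.74, - 252/11, 81/5, 179/9,221, 236.28,312, 331,434,446, 563, 671,893.57,937, 969,996 ] 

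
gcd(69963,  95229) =3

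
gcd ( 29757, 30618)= 21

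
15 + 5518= 5533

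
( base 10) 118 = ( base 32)3M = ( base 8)166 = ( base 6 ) 314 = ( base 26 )4e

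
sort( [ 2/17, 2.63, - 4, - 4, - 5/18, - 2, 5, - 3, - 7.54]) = [ - 7.54, - 4, - 4, - 3, - 2, - 5/18,2/17,2.63,5]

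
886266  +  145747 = 1032013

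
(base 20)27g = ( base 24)1fk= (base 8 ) 1674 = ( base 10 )956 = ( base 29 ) 13s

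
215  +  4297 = 4512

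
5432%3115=2317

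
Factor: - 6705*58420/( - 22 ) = 195853050/11 = 2^1*3^2*5^2*11^ ( - 1 )*23^1*127^1*149^1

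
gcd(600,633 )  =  3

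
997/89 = 11 + 18/89 = 11.20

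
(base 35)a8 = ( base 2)101100110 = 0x166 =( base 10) 358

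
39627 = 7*5661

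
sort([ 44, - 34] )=[- 34 , 44 ] 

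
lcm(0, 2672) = 0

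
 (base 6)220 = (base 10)84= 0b1010100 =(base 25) 39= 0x54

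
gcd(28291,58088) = 1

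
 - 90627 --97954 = 7327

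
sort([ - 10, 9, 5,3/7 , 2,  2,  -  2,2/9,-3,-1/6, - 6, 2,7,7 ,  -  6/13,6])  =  [  -  10,-6, - 3, - 2,-6/13 , - 1/6,2/9,3/7 , 2,2,2,5, 6, 7 , 7,  9]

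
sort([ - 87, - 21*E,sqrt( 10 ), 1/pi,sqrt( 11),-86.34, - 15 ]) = [ - 87, - 86.34, - 21*E, - 15,1/pi,sqrt(10 ), sqrt(11)] 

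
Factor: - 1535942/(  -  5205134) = 11^(-1 )*41^1*197^( - 1 )*1201^(-1 )*18731^1 =767971/2602567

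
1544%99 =59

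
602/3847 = 602/3847  =  0.16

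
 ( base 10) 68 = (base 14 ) 4c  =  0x44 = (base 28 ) 2c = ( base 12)58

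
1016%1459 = 1016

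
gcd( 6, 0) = 6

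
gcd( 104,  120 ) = 8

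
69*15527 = 1071363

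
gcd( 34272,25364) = 68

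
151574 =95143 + 56431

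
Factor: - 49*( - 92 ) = 4508=2^2*7^2 * 23^1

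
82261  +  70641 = 152902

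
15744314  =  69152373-53408059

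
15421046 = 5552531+9868515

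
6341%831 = 524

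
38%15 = 8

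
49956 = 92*543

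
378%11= 4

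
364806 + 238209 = 603015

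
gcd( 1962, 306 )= 18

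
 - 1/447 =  - 1/447= - 0.00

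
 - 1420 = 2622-4042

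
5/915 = 1/183 = 0.01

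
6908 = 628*11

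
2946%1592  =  1354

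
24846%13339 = 11507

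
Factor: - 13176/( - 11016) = 3^( - 1) * 17^(-1)*61^1 = 61/51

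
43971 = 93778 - 49807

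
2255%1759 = 496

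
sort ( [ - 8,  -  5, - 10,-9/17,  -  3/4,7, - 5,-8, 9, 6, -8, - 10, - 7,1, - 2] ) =[-10, - 10, - 8,  -  8, - 8, - 7, - 5, - 5,  -  2, - 3/4,  -  9/17,  1, 6,  7,9]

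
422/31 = 422/31 = 13.61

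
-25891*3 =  - 77673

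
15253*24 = 366072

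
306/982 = 153/491 = 0.31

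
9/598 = 9/598=0.02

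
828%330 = 168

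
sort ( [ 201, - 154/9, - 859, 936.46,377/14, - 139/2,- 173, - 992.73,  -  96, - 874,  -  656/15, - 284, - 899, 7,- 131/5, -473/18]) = [ - 992.73,-899,- 874, - 859, - 284,-173, - 96, - 139/2, - 656/15, - 473/18 , - 131/5, - 154/9, 7,377/14,201, 936.46]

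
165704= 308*538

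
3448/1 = 3448 = 3448.00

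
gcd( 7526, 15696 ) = 2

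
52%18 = 16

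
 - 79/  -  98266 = 79/98266 = 0.00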